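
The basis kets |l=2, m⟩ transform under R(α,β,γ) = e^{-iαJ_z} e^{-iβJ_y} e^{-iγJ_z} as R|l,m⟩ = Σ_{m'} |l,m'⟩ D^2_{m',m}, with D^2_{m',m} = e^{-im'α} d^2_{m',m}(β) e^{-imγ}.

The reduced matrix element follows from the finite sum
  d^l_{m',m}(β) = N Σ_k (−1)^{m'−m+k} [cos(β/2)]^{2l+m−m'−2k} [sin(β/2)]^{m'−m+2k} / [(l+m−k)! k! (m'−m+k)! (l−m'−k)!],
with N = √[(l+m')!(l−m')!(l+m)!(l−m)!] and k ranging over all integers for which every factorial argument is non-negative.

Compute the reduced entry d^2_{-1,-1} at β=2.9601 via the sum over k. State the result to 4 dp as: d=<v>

d=-0.0244

d^2_{-1,-1}(β=2.9601) via the finite sum:
Half-angle: c=0.090622, s=0.995885. N=√(1·6·1·6)=6.000000
Admissible k: 0..1 (factorial args all ≥0)
  k=0: (−1)^0·6.0000/(6)·0.0906^4·0.9959^0 = +0.000067
  k=1: (−1)^1·6.0000/(2)·0.0906^2·0.9959^2 = -0.024435
d^2_{-1,-1}(2.9601) = +0.000067 -0.024435 = -0.024367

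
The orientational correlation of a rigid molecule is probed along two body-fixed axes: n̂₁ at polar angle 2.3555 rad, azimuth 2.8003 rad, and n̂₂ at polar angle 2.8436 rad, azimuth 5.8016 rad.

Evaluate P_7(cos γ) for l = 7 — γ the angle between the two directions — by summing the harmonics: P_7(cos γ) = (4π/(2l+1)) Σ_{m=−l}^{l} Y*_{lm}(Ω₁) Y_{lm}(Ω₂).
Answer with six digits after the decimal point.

Addition theorem: P_7(cos γ) = (4π/15) Σ_m Y*_{lm}(Ω₁) Y_{lm}(Ω₂), m = −7…7:
  m=-7: Y*=0.03242 + 0.03036j  Y=-0.00009 - 0.00002j  product -0.00000 - 0.00000j
  m=-6: Y*=0.07618 + 0.14743j  Y=0.00111 - 0.00029j  product 0.00013 + 0.00014j
  m=-5: Y*=0.04834 + 0.35412j  Y=-0.00647 + 0.00583j  product -0.00238 - 0.00201j
  m=-4: Y*=-0.09266 + 0.44426j  Y=0.01611 - 0.04339j  product 0.01778 + 0.01118j
  m=-3: Y*=-0.11612 + 0.19071j  Y=0.02186 + 0.17250j  product -0.03544 - 0.01586j
  m=-2: Y*=0.18353 - 0.14920j  Y=-0.24946 - 0.35874j  product -0.09931 - 0.02862j
  m=-1: Y*=0.32362 - 0.11495j  Y=0.53803 + 0.28119j  product 0.20644 + 0.02915j
  m=+0: Y*=-0.14060 + 0.00000j  Y=-0.09918 + 0.00000j  product 0.01395 + 0.00000j
  m=+1: Y*=-0.32362 - 0.11495j  Y=-0.53803 + 0.28119j  product 0.20644 - 0.02915j
  m=+2: Y*=0.18353 + 0.14920j  Y=-0.24946 + 0.35874j  product -0.09931 + 0.02862j
  m=+3: Y*=0.11612 + 0.19071j  Y=-0.02186 + 0.17250j  product -0.03544 + 0.01586j
  m=+4: Y*=-0.09266 - 0.44426j  Y=0.01611 + 0.04339j  product 0.01778 - 0.01118j
  m=+5: Y*=-0.04834 + 0.35412j  Y=0.00647 + 0.00583j  product -0.00238 + 0.00201j
  m=+6: Y*=0.07618 - 0.14743j  Y=0.00111 + 0.00029j  product 0.00013 - 0.00014j
  m=+7: Y*=-0.03242 + 0.03036j  Y=0.00009 - 0.00002j  product -0.00000 + 0.00000j
Total Σ_m = 0.18839 - 0.00000j. Multiply by 0.837758: 0.15783 - 0.00000j. P_7(cos γ) = 0.157828

0.157828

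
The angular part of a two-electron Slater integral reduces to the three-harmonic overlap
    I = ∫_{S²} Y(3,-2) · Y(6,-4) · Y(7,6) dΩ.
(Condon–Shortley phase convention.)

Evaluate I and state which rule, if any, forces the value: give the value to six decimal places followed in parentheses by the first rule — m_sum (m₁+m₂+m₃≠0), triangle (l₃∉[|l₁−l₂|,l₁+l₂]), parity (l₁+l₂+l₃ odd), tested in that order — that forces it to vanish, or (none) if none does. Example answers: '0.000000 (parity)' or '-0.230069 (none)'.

0.183421 (none)

Rules hold: Σm=0, L=16 even, 3≤7≤9.
N = 7·13·15 = 1365
Δ = 2!·4!·10!/17! = 1/2042040
Racah Σ t=0..2: t=0:+1/207360 t=1:−1/57600 t=2:+1/207360 = -1/129600
⇒ 3j(3 6 7; 0 0 0)² = 168/12155, sgn +1
Racah Σ t=1..2: t=1:−1/8709120 t=2:+1/43545600 = -1/10886400
⇒ 3j(3 6 7; -2 -4 6)² = 8/357, sgn +1
4πI² = N·(3j₀)²·(3jₘ)² = 1344/3179
I = +1·√(0.422774/4π) = 0.18342116
No selection rule forces the value: the integral is nonzero (none).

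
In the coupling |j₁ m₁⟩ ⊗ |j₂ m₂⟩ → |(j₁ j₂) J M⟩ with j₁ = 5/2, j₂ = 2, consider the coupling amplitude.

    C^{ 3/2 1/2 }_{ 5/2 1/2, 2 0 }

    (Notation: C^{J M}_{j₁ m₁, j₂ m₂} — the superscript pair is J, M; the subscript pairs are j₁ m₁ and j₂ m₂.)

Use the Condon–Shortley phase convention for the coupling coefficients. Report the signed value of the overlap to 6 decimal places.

-0.239046

j₁+j₂−J=3  J+j₁−j₂=2  J−j₁+j₂=1  j₁+j₂+J+1=7
(j₁±m₁, j₂±m₂, J±M) = (3,2,2,2,2,1)
P² = 32/35
sum k=1..2:
  [1] −1/2 = -1/2
  [2] +1/4 = 1/4
S = -1/4
C² = P²·S² = 2/35 ; C = -0.239046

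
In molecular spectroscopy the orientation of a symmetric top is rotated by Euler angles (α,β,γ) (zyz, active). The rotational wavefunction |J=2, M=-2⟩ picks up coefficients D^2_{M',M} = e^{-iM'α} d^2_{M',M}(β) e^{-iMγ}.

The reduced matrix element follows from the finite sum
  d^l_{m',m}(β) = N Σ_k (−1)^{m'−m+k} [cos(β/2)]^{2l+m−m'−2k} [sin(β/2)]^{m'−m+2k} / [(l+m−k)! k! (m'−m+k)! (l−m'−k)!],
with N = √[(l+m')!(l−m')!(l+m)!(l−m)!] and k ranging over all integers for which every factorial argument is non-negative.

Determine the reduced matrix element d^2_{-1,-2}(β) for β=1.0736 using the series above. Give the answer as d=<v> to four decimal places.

d=-0.6491

d^2_{-1,-2}(β=1.0736) via the finite sum:
c=cos(1.073600/2)=0.859350, s=sin(1.073600/2)=0.511389; N=√[1·6·1·24]=12.000000
k: max(0,(-2)−(-1))=0 … min(2+(-2),2−(-1))=0
  k=0: (−1)^1·12.0000/(6)·0.8593^3·0.5114^1 = -0.649069
d^2_{-1,-2}(1.0736) = -0.649069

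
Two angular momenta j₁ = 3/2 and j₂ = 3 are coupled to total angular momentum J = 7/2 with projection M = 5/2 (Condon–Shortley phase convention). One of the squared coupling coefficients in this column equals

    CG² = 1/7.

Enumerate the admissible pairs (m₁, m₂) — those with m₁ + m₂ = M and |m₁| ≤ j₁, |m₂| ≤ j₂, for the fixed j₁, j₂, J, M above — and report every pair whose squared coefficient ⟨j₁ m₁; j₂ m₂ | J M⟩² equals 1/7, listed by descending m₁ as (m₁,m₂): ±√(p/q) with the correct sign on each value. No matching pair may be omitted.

Admissible pairs with m₁+m₂ = M = 5/2: (-1/2,3), (1/2,2), (3/2,1)
  (m₁,m₂)=(3/2,1): CG² = 10/21, CG = +√(10/21)
  (m₁,m₂)=(1/2,2): CG² = 1/7, CG = −√(1/7)   ← matches the target
  (m₁,m₂)=(-1/2,3): CG² = 8/21, CG = −√(8/21)
Pairs with CG² = 1/7: (1/2,2): −√(1/7)

(1/2,2): −√(1/7)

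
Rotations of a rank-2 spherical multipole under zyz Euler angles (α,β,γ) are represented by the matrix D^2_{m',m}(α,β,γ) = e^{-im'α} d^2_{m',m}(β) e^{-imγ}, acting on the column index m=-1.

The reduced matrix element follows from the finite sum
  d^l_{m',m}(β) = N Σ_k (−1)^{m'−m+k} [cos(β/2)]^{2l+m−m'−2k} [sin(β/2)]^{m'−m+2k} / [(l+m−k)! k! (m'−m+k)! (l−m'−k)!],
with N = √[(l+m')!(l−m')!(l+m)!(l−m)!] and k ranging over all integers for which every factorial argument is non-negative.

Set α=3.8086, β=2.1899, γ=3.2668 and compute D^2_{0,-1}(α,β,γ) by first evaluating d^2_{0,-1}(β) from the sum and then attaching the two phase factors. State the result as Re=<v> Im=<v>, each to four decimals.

First d^2_{0,-1}(β=2.1899), then the phase factors e^{-i(0)α} and e^{-i(-1)γ}:
Half-angle: c=0.458091, s=0.888905. N=√(2·2·1·6)=4.898979
The bounds max(0,m−m')=0 and min(l+m,l−m')=1 give 2 terms
  k=0: (−1)^1·4.8990/(2)·0.4581^3·0.8889^1 = -0.209308
  k=1: (−1)^2·4.8990/(2)·0.4581^1·0.8889^3 = +0.788123
d^2_{0,-1}(2.1899) = -0.209308 +0.788123 = +0.578815
D = (+1.000000+0.000000i)·(+0.578815)·(-0.992172-0.124880i) = -0.574283-0.072283i

Re=-0.5743 Im=-0.0723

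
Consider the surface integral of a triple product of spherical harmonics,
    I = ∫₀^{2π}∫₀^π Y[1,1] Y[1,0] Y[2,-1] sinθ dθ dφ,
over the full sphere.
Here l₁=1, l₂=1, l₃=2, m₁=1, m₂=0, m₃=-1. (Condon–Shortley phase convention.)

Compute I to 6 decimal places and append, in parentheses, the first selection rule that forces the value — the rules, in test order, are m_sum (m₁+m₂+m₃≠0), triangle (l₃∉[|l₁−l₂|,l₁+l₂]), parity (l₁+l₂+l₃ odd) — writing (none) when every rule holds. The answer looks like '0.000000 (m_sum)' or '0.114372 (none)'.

m-sum 0 ✓  L=4 even ✓  0≤2≤2 ✓
Π(2lᵢ+1) = 3×3×5 = 45
triangle coeff Δ(1,1,2) = 1/30
Σ_t [0,0]: t=0:+1/1 = 1/1
(3j)²=2/15 [(1 1 2; 0 0 0)], sign=+1
Σ_t [0,0]: t=0:+1/2 = 1/2
(3j)²=1/10 [(1 1 2; 1 0 -1)], sign=-1
⇒ 4πI² = 3/5
I = (-1)√(3/5/(4π)) = -0.21850969
No selection rule forces the value: the integral is nonzero (none).

-0.218510 (none)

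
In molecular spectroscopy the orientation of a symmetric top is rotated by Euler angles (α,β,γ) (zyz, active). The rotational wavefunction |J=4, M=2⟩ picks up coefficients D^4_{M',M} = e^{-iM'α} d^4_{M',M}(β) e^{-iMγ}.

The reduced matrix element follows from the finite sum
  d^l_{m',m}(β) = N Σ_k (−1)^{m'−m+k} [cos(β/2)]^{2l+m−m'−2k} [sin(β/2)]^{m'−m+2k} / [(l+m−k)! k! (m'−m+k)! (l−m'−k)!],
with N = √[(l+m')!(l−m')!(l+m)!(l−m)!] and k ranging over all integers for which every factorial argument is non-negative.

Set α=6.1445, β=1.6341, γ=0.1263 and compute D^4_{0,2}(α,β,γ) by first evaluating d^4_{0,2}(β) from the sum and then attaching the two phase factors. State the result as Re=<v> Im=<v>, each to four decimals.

Re=-0.3705 Im=0.0956

D^4_{0,2}(6.1445,1.6341,0.1263) = e^{-i·0·6.1445}·d^4_{0,2}(1.6341)·e^{-i·2·0.1263}. Compute d first:
Half-angle: c=0.684375, s=0.729130. N=√(24·24·720·2)=910.735966
k: max(0,(2)−(0))=2 … min(4+(2),4−(0))=4
  k=2: (−1)^0·910.7360/(96)·0.6844^6·0.7291^2 = +0.518199
  k=3: (−1)^1·910.7360/(36)·0.6844^4·0.7291^4 = -1.568509
  k=4: (−1)^2·910.7360/(96)·0.6844^2·0.7291^6 = +0.667636
d^4_{0,2}(1.6341) = +0.518199 -1.568509 +0.667636 = -0.382674
Attach z-rotation phases: D = e^{-i(0)(6.1445)}·(-0.382674)·e^{-i(2)(0.1263)} = -0.370530+0.095639i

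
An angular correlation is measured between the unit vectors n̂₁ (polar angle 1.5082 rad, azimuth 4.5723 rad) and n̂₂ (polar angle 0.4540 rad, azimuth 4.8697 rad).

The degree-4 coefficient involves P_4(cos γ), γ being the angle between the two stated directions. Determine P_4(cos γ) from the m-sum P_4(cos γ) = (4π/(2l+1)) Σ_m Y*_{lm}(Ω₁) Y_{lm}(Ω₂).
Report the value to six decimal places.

-0.247886

Expand P_4 via completeness: Σ_{m} conj(Y_{4,m}) at Ω₁ times Y_{4,m} at Ω₂ —
  m=-4: Y*=0.37193 - 0.23336j  Y=0.01324 - 0.00963j  product 0.00267 - 0.00667j
  m=-3: Y*=0.03176 + 0.07107j  Y=-0.04314 - 0.08451j  product 0.00464 - 0.00575j
  m=-2: Y*=0.31145 - 0.08962j  Y=-0.28472 + 0.09266j  product -0.08037 + 0.05438j
  m=-1: Y*=0.01226 + 0.08694j  Y=0.07752 + 0.48869j  product -0.04154 + 0.01273j
  m=+0: Y*=0.30499 + 0.00000j  Y=0.16939 + 0.00000j  product 0.05166 + 0.00000j
  m=+1: Y*=-0.01226 + 0.08694j  Y=-0.07752 + 0.48869j  product -0.04154 - 0.01273j
  m=+2: Y*=0.31145 + 0.08962j  Y=-0.28472 - 0.09266j  product -0.08037 - 0.05438j
  m=+3: Y*=-0.03176 + 0.07107j  Y=0.04314 - 0.08451j  product 0.00464 + 0.00575j
  m=+4: Y*=0.37193 + 0.23336j  Y=0.01324 + 0.00963j  product 0.00267 + 0.00667j
Σ over m = -0.17754 - 0.00000j; ×(4π/9) → -0.24789 - 0.00000j. Real part: -0.247886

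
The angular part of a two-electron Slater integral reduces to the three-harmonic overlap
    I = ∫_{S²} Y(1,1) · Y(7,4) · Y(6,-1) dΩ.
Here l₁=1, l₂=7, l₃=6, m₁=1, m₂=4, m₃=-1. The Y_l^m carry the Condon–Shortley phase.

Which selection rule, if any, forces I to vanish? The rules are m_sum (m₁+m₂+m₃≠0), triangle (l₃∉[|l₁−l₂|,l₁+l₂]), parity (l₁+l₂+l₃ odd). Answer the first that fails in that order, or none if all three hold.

Σmᵢ = 4  ✗
l₃∈[|l₁−l₂|,l₁+l₂]=[6,8], have l₃=6
Σlᵢ = 14 ⇒ even

m_sum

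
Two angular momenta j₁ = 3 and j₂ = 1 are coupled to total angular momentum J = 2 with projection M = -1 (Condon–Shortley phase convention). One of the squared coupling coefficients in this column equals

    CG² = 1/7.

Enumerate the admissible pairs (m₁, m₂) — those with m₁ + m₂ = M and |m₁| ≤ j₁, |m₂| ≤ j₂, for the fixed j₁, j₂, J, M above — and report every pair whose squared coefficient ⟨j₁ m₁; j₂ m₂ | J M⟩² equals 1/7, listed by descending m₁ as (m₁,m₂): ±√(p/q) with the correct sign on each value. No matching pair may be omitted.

(0,-1): +√(1/7)

Admissible pairs with m₁+m₂ = M = -1: (-2,1), (-1,0), (0,-1)
  (m₁,m₂)=(0,-1): CG² = 1/7, CG = +√(1/7)   ← matches the target
  (m₁,m₂)=(-1,0): CG² = 8/21, CG = −√(8/21)
  (m₁,m₂)=(-2,1): CG² = 10/21, CG = +√(10/21)
Pairs with CG² = 1/7: (0,-1): +√(1/7)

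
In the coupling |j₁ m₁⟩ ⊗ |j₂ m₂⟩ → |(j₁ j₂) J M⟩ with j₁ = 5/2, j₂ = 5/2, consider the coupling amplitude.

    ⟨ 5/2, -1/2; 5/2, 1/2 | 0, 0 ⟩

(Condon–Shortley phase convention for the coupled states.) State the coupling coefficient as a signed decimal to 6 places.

-0.408248

j₁+j₂−J=5  J+j₁−j₂=0  J−j₁+j₂=0  j₁+j₂+J+1=6
(j₁±m₁, j₂±m₂, J±M) = (2,3,3,2,0,0)
P² = 24
sum k=3..3:
  [3] −1/12 = -1/12
S = -1/12
C² = P²·S² = 1/6 ; C = -0.408248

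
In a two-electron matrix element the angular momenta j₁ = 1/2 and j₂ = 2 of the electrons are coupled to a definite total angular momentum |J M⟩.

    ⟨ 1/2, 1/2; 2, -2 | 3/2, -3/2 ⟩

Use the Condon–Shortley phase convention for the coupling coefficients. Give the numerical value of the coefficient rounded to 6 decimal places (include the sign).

triangle: 1!*0!*3!/5! = 6/120
(j±m)!: 1!*0!*0!*4!*0!*3! = 144
prefactor² = (2J+1)*Δ*N² = 144/5
  k=0: +1/(0!*1!*0!*0!*0!*3!) = 1/6
Σ = 1/6  ⇒  CG² = 144/5*(1/6)² = 4/5
CG = +√(4/5) = +0.894427

+√(4/5) = +0.894427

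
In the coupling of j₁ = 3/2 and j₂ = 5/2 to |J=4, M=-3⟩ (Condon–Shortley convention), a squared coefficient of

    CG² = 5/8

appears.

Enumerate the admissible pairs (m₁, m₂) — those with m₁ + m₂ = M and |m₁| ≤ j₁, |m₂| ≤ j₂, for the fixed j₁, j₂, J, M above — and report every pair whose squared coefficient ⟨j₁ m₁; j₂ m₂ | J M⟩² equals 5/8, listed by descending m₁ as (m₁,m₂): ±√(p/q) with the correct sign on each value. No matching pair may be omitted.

Admissible pairs with m₁+m₂ = M = -3: (-3/2,-3/2), (-1/2,-5/2)
  (m₁,m₂)=(-1/2,-5/2): CG² = 3/8, CG = +√(3/8)
  (m₁,m₂)=(-3/2,-3/2): CG² = 5/8, CG = +√(5/8)   ← matches the target
Pairs with CG² = 5/8: (-3/2,-3/2): +√(5/8)

(-3/2,-3/2): +√(5/8)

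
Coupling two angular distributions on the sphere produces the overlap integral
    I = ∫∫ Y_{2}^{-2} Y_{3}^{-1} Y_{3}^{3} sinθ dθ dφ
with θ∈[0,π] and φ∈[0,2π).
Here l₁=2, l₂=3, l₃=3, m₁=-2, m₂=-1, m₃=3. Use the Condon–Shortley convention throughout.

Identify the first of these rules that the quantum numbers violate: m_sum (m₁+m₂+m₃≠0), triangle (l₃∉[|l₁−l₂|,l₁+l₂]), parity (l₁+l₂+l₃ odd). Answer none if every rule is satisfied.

m₁+m₂+m₃ = -2 − 1 + 3 = 0  ✓
triangle: |2−3|=1 ≤ l₃=3 ≤ 2+3=5  ✓
parity: l₁+l₂+l₃ = 8 is even  ✓

none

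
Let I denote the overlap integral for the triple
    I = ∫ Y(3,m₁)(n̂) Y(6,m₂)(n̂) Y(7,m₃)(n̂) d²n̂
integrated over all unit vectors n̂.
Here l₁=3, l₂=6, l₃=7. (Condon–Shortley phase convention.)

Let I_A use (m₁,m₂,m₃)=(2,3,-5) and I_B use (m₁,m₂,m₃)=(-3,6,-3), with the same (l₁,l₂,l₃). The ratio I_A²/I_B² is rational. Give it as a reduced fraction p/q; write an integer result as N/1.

125/6

Same 3,6,7: normalisation and zero-m 3j drop out of the ratio.
A: Δ: 2! 4! 10! / 17! → 1/2042040; sum: t=0:+1/4354560 t=1:−1/1935360 = -1/3483648; 3j²(3 6 7; 2 3 -5) = Δ·Π!·Σ² = 125/12376  (sign -1)
B: Δ: 2! 4! 10! / 17! → 1/2042040; sum: t=2:+1/174182400 = 1/174182400; 3j²(3 6 7; -3 6 -3) = Δ·Π!·Σ² = 3/6188  (sign +1)
I_A²/I_B² = (125/12376)/(3/6188) = 125/6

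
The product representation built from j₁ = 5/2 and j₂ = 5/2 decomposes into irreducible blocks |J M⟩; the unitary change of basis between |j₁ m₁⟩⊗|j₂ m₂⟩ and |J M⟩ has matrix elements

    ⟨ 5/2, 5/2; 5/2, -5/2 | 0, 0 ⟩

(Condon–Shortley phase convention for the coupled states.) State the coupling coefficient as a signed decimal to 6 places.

+√(1/6) = +0.408248

√[1·5!0!0!/6! · 5!0!0!5!0!0!] = √(2400)
  +(−1)^0/∏(0,5,0,0,0,0)! = 1/120  (running 1/120)
⟨..|..⟩ = √(2400)·(1/120) = +0.408248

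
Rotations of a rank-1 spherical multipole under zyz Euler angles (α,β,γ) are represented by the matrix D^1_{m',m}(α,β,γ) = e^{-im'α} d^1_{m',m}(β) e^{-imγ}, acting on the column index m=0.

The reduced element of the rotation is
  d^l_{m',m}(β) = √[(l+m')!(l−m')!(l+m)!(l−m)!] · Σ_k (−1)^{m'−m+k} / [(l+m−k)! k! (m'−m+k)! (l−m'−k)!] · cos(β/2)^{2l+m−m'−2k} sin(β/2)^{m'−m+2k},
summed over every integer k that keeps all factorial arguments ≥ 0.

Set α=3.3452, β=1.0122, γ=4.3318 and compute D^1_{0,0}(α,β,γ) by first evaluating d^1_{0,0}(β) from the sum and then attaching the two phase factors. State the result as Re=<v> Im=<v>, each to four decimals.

First d^1_{0,0}(β=1.0122), then the phase factors e^{-i(0)α} and e^{-i(0)γ}:
With c≡cos(β/2)=0.874642 and s≡sin(β/2)=0.484770, N=[1·1·1·1]^{1/2}=1.000000
Admissible k: 0..1 (factorial args all ≥0)
  k=0: (−1)^0·1.0000/(1)·0.8746^2·0.4848^0 = +0.764998
  k=1: (−1)^1·1.0000/(1)·0.8746^0·0.4848^2 = -0.235002
d^1_{0,0}(1.0122) = +0.764998 -0.235002 = +0.529996
D = (+1.000000+0.000000i)·(+0.529996)·(+1.000000+0.000000i) = +0.529996+0.000000i

Re=0.5300 Im=0.0000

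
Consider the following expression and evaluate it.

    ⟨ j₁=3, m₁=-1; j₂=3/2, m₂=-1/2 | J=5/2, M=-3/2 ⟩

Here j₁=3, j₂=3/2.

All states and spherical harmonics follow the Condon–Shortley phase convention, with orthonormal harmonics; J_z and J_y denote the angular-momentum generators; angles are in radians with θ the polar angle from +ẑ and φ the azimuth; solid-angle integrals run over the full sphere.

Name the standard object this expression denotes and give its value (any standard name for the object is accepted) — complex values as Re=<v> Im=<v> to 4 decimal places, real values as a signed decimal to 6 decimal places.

This is a Clebsch–Gordan (vector-coupling) coefficient.
triangle: 2!×4!×1!/8! = 48/40320
(j±m)!: 2!×4!×1!×2!×1!×4! = 2304
prefactor² = (2J+1)×Δ×N² = 576/35
  k=0: +1/(0!×2!×4!×1!×0!×0!) = 1/48
  k=1: −1/(1!×1!×3!×0!×1!×1!) = -1/6
Σ = -7/48  ⇒  CG² = 576/35×(-7/48)² = 7/20
CG = −√(7/20) = -0.591608

Clebsch–Gordan coefficient, −√(7/20) ≈ -0.591608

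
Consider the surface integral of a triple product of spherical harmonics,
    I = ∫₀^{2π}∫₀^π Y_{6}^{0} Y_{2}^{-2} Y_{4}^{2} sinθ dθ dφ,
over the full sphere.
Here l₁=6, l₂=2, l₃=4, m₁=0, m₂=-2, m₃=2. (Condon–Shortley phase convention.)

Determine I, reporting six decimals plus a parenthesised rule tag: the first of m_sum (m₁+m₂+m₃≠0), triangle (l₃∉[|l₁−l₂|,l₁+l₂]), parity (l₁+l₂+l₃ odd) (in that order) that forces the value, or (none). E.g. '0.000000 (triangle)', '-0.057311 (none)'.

0.061597 (none)

Checks pass: Σm=0; 12 even; l₃=4∈[4,8].
(2·6+1)(2·2+1)(2·4+1) = 585
Δ: 4! 8! 0! / 13! → 1/6435
sum: t=2:+1/2304 = 1/2304
3j²(6 2 4; 0 0 0) = Δ·Π!·Σ² = 5/143  (sign +1)
sum: t=0:+1/34560 = 1/34560
3j²(6 2 4; 0 -2 2) = Δ·Π!·Σ² = 1/429  (sign +1)
combine: 4πI² = 585·5/143·1/429 = 75/1573
take √, sign +1: I = 0.06159725
No selection rule forces the value: the integral is nonzero (none).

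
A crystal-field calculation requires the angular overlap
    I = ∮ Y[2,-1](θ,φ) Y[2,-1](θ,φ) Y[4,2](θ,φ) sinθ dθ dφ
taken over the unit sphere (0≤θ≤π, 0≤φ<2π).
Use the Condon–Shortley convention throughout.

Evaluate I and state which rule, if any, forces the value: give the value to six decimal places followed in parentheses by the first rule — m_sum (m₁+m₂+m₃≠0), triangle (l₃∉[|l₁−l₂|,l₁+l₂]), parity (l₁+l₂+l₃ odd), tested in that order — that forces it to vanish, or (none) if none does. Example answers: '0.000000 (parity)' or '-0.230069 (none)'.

0.254875 (none)

Rules hold: Σm=0, L=8 even, 0≤4≤4.
N = 5·5·9 = 225
Δ = 0!·4!·4!/9! = 1/630
Racah Σ t=0..0: t=0:+1/16 = 1/16
⇒ 3j(2 2 4; 0 0 0)² = 2/35, sgn +1
Racah Σ t=0..0: t=0:+1/36 = 1/36
⇒ 3j(2 2 4; -1 -1 2)² = 4/63, sgn +1
4πI² = N·(3j₀)²·(3jₘ)² = 40/49
I = +1·√(0.816327/4π) = 0.25487487
No selection rule forces the value: the integral is nonzero (none).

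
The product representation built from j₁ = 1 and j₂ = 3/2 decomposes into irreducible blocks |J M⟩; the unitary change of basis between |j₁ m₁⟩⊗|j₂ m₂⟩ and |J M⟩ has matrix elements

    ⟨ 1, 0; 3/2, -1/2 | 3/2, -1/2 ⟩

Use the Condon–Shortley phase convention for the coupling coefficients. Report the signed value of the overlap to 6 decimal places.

√[4·1!1!2!/5! · 1!1!1!2!1!2!] = √(4/15)
  +(−1)^0/∏(0,1,1,1,0,1)! = 1  (running 1)
  +(−1)^1/∏(1,0,0,0,1,2)! = -1/2  (running 1/2)
⟨..|..⟩ = √(4/15)·(1/2) = +0.258199

+√(1/15) ≈ +0.258199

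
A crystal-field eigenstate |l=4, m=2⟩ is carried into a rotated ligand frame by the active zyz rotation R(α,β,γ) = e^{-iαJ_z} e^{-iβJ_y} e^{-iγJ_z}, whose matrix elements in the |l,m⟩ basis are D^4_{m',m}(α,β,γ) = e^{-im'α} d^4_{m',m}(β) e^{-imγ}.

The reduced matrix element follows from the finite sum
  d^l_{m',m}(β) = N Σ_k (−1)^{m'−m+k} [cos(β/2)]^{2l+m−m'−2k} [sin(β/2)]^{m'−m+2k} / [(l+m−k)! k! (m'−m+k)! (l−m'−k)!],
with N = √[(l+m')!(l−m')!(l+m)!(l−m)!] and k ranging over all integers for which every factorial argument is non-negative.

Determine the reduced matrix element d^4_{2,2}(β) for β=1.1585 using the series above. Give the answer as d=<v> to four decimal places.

d^4_{2,2}(β=1.1585) via the finite sum:
c=cos(1.158500/2)=0.836873, s=sin(1.158500/2)=0.547396; N=√[720·2·720·2]=1440.000000
Admissible k: 0..2 (factorial args all ≥0)
  k=0: (−1)^0·1440.0000/(1440)·0.8369^8·0.5474^0 = +0.240590
  k=1: (−1)^1·1440.0000/(120)·0.8369^6·0.5474^2 = -1.235219
  k=2: (−1)^2·1440.0000/(96)·0.8369^4·0.5474^4 = +0.660600
d^4_{2,2}(1.1585) = +0.240590 -1.235219 +0.660600 = -0.334029

d=-0.3340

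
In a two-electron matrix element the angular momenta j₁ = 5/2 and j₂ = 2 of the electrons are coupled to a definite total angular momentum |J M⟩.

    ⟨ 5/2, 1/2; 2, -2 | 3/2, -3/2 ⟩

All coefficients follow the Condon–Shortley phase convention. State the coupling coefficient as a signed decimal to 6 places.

+0.338062

triangle: 3!×2!×1!/7! = 12/5040
(j±m)!: 3!×2!×0!×4!×0!×3! = 1728
prefactor² = (2J+1)×Δ×N² = 576/35
  k=0: +1/(0!×3!×2!×0!×0!×1!) = 1/12
Σ = 1/12  ⇒  CG² = 576/35×(1/12)² = 4/35
CG = +√(4/35) = +0.338062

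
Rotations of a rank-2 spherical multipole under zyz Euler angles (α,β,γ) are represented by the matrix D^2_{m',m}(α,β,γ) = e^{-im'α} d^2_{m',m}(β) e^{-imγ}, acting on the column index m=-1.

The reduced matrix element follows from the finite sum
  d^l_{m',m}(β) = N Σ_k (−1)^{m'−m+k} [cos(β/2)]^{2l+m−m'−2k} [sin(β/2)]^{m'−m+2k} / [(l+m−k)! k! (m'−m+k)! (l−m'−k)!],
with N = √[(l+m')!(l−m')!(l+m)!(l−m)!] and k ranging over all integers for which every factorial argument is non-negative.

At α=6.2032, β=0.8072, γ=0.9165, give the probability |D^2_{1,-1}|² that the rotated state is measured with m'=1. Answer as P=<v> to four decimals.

P=0.1351

First d^2_{1,-1}(β=0.8072), then the phase factors e^{-i(1)α} and e^{-i(-1)γ}:
Half-angle: c=0.919653, s=0.392732. N=√(6·1·1·6)=6.000000
k: max(0,(-1)−(1))=0 … min(2+(-1),2−(1))=1
  k=0: (−1)^2·6.0000/(2)·0.9197^2·0.3927^2 = +0.391346
  k=1: (−1)^3·6.0000/(6)·0.9197^0·0.3927^4 = -0.023789
d^2_{1,-1}(0.8072) = +0.391346 -0.023789 = +0.367557
|D^2_{1,-1}|² = |d^2_{1,-1}(β)|² = (+0.367557)² = 0.135098 (the z-rotation phases have unit modulus)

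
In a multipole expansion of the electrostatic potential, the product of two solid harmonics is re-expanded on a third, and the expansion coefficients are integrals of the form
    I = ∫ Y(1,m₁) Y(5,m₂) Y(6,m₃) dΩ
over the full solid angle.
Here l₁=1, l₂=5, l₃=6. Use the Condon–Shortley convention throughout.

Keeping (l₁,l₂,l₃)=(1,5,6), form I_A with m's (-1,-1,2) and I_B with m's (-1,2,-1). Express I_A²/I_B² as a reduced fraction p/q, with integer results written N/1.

14/5

l's match ⇒ only the (l;m) 3-j factors differ between A and B.
A: triangle coeff Δ(1,5,6) = 1/858; Σ_t [0,0]: t=0:+1/34560 = 1/34560; (3j)²=14/429 [(1 5 6; -1 -1 2)], sign=+1
B: triangle coeff Δ(1,5,6) = 1/858; Σ_t [0,0]: t=0:+1/60480 = 1/60480; (3j)²=5/429 [(1 5 6; -1 2 -1)], sign=-1
I_A²/I_B² = (14/429)/(5/429) = 14/5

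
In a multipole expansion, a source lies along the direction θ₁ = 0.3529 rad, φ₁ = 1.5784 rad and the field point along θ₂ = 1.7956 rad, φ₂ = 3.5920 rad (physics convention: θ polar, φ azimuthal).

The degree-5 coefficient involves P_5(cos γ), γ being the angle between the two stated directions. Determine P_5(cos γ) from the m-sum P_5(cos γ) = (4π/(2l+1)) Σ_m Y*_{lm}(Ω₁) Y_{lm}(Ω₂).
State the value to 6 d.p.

Summing Y*_{l m}(θ₁,φ₁)·Y_{l m}(θ₂,φ₂) over m ∈ [−5, 5]; prefactor 4π/(2·5+1) = 1.142397:
  [-5]  conj(Y_{5,-5})(Ω₁) = -0.000087+0.002287i ; Y_{5,-5}(Ω₂) = +0.257322+0.317401i ; Δ = -0.000748+0.000561i
  [-4]  conj(Y_{5,-4})(Ω₁) = +0.019643+0.000598i ; Y_{5,-4}(Ω₂) = +0.067600+0.287631i ; Δ = +0.001156+0.005690i
  [-3]  conj(Y_{5,-3})(Ω₁) = +0.002256-0.098879i ; Y_{5,-3}(Ω₂) = +0.038587-0.172902i ; Δ = -0.017009-0.004206i
  [-2]  conj(Y_{5,-2})(Ω₁) = -0.311827-0.004742i ; Y_{5,-2}(Ω₂) = +0.189705-0.239459i ; Δ = -0.060291+0.073770i
  [-1]  conj(Y_{5,-1})(Ω₁) = -0.004171+0.548477i ; Y_{5,-1}(Ω₂) = -0.100116+0.048412i ; Δ = -0.026135-0.055113i
  [+0]  conj(Y_{5,0})(Ω₁) = +0.242484-0.000000i ; Y_{5,0}(Ω₂) = -0.304424+0.000000i ; Δ = -0.073818+0.000000i
  [+1]  conj(Y_{5,1})(Ω₁) = +0.004171+0.548477i ; Y_{5,1}(Ω₂) = +0.100116+0.048412i ; Δ = -0.026135+0.055113i
  [+2]  conj(Y_{5,2})(Ω₁) = -0.311827+0.004742i ; Y_{5,2}(Ω₂) = +0.189705+0.239459i ; Δ = -0.060291-0.073770i
  [+3]  conj(Y_{5,3})(Ω₁) = -0.002256-0.098879i ; Y_{5,3}(Ω₂) = -0.038587-0.172902i ; Δ = -0.017009+0.004206i
  [+4]  conj(Y_{5,4})(Ω₁) = +0.019643-0.000598i ; Y_{5,4}(Ω₂) = +0.067600-0.287631i ; Δ = +0.001156-0.005690i
  [+5]  conj(Y_{5,5})(Ω₁) = +0.000087+0.002287i ; Y_{5,5}(Ω₂) = -0.257322+0.317401i ; Δ = -0.000748-0.000561i
Total Σ_m = -0.279874+0.000000i. Multiply by 1.142397: -0.319727+0.000000i. P_5(cos γ) = -0.319727

-0.319727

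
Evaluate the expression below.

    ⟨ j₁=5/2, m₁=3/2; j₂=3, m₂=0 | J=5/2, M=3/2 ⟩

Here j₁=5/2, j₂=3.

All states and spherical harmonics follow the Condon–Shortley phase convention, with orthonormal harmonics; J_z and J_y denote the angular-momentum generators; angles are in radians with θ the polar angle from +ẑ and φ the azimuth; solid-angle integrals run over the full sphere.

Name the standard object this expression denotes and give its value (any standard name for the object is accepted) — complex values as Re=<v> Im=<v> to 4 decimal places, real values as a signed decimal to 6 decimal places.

Clebsch–Gordan coefficient, −√(7/30) ≈ -0.483046

This is a Clebsch–Gordan (vector-coupling) coefficient.
√[6·3!2!3!/9! · 4!1!3!3!4!1!] = √(864/35)
  +(−1)^0/∏(0,3,1,3,1,0)! = 1/36  (running 1/36)
  +(−1)^1/∏(1,2,0,2,2,1)! = -1/8  (running -7/72)
⟨..|..⟩ = √(864/35)·(-7/72) = -0.483046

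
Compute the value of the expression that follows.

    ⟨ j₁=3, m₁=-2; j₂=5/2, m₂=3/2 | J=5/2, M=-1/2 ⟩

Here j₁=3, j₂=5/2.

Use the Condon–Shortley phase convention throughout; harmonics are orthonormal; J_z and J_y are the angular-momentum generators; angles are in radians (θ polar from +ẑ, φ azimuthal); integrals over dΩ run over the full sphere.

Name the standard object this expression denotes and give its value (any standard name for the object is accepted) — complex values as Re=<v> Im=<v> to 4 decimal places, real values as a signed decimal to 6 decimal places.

This is a Clebsch–Gordan (vector-coupling) coefficient.
√[6·3!3!2!/9! · 1!5!4!1!2!3!] = √(288/7)
  +(−1)^2/∏(2,1,3,2,0,0)! = 1/24  (running 1/24)
  +(−1)^3/∏(3,0,2,1,1,1)! = -1/12  (running -1/24)
⟨..|..⟩ = √(288/7)·(-1/24) = -0.267261

Clebsch–Gordan coefficient, −√(1/14) ≈ -0.267261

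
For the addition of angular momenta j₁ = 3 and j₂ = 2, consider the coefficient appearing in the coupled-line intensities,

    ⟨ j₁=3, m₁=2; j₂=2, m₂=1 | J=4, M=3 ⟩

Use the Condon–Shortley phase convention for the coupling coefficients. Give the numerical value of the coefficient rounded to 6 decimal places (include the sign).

triangle: 1!*5!*3!/10! = 720/3628800
(j±m)!: 5!*1!*3!*1!*7!*1! = 3628800
prefactor² = (2J+1)*Δ*N² = 6480
  k=0: +1/(0!*1!*1!*3!*4!*0!) = 1/144
  k=1: −1/(1!*0!*0!*2!*5!*1!) = -1/240
Σ = 1/360  ⇒  CG² = 6480*(1/360)² = 1/20
CG = +√(1/20) = +0.223607

+√(1/20) = +0.223607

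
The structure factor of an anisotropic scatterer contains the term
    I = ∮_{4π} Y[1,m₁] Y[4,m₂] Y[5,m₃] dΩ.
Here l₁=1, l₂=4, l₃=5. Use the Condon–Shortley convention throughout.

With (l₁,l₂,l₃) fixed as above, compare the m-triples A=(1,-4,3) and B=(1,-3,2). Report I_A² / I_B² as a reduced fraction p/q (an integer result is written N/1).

1/3

l's match ⇒ only the (l;m) 3-j factors differ between A and B.
A: triangle coeff Δ(1,4,5) = 1/495; Σ_t [0,0]: t=0:+1/80640 = 1/80640; (3j)²=1/495 [(1 4 5; 1 -4 3)], sign=+1
B: triangle coeff Δ(1,4,5) = 1/495; Σ_t [0,0]: t=0:+1/10080 = 1/10080; (3j)²=1/165 [(1 4 5; 1 -3 2)], sign=-1
I_A²/I_B² = (1/495)/(1/165) = 1/3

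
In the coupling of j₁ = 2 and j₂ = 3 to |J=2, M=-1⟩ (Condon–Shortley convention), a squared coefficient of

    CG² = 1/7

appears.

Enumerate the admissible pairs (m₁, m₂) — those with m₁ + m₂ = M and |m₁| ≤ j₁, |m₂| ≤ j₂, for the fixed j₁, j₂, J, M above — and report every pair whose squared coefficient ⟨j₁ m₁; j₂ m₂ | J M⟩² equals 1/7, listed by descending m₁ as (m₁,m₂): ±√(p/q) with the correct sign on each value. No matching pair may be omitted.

(0,-1): −√(1/7)

Admissible pairs with m₁+m₂ = M = -1: (-2,1), (-1,0), (0,-1), (1,-2), (2,-3)
  (m₁,m₂)=(2,-3): CG² = 5/14, CG = +√(5/14)
  (m₁,m₂)=(1,-2): CG² = 0/1, CG = 0
  (m₁,m₂)=(0,-1): CG² = 1/7, CG = −√(1/7)   ← matches the target
  (m₁,m₂)=(-1,0): CG² = 2/7, CG = +√(2/7)
  (m₁,m₂)=(-2,1): CG² = 3/14, CG = −√(3/14)
Pairs with CG² = 1/7: (0,-1): −√(1/7)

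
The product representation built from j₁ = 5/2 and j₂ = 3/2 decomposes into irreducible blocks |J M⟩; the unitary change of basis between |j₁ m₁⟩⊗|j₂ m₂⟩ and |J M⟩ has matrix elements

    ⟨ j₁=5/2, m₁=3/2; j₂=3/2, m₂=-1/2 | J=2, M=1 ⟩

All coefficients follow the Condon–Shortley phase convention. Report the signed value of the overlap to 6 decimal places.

+0.154303  (= +√(1/42))

√[5·2!3!1!/7! · 4!1!1!2!3!1!] = √(24/7)
  +(−1)^0/∏(0,2,1,1,2,0)! = 1/4  (running 1/4)
  +(−1)^1/∏(1,1,0,0,3,1)! = -1/6  (running 1/12)
⟨..|..⟩ = √(24/7)·(1/12) = +0.154303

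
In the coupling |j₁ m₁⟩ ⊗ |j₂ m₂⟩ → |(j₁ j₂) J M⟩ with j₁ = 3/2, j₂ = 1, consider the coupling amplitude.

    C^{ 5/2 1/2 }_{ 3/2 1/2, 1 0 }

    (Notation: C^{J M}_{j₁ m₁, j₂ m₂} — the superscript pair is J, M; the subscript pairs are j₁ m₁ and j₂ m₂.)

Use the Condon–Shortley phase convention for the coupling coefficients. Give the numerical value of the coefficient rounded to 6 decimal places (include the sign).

+√(3/5) = +0.774597

triangle: 0!*3!*2!/6! = 12/720
(j±m)!: 2!*1!*1!*1!*3!*2! = 24
prefactor² = (2J+1)*Δ*N² = 12/5
  k=0: +1/(0!*0!*1!*1!*2!*1!) = 1/2
Σ = 1/2  ⇒  CG² = 12/5*(1/2)² = 3/5
CG = +√(3/5) = +0.774597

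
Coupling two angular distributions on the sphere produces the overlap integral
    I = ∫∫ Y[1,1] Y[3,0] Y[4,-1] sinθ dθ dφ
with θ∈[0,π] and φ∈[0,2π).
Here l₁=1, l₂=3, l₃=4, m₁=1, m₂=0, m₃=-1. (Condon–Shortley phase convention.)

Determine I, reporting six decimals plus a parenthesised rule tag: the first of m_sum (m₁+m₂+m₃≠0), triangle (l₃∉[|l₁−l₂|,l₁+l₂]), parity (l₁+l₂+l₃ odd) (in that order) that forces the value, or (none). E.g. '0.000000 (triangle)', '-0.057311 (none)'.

-0.194664 (none)

Rules hold: Σm=0, L=8 even, 2≤4≤4.
N = 3·7·9 = 189
Δ = 0!·2!·6!/9! = 1/252
Racah Σ t=0..0: t=0:+1/36 = 1/36
⇒ 3j(1 3 4; 0 0 0)² = 4/63, sgn +1
Racah Σ t=0..0: t=0:+1/72 = 1/72
⇒ 3j(1 3 4; 1 0 -1)² = 5/126, sgn -1
4πI² = N·(3j₀)²·(3jₘ)² = 10/21
I = -1·√(0.47619/4π) = -0.19466390
No selection rule forces the value: the integral is nonzero (none).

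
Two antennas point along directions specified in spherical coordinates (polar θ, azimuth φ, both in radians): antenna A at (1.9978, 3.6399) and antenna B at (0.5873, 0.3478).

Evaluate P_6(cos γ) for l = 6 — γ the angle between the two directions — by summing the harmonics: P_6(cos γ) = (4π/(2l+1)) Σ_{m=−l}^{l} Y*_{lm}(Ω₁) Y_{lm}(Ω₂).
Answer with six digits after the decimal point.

-0.409643

Expand P_6 via completeness: Σ_{m} conj(Y_{6,m}) at Ω₁ times Y_{6,m} at Ω₂ —
  m=-6: (-0.271553, 0.041527) × (-0.006900, -0.012163) = (0.002379, 0.003016)  (running Σ = (0.002379, 0.003016))
  m=-5: (-0.344680, 0.262058) × (-0.012183, -0.071746) = (0.023001, 0.021537)  (running Σ = (0.025379, 0.024553))
  m=-4: (-0.089023, 0.198051) × (0.039791, -0.219172) = (0.039865, 0.027392)  (running Σ = (0.065244, 0.051945))
  m=-3: (-0.017168, -0.225834) × (0.214629, -0.368509) = (-0.086906, -0.042144)  (running Σ = (-0.021662, 0.009801))
  m=-2: (-0.163634, -0.252958) × (0.335711, -0.280250) = (-0.125825, -0.039062)  (running Σ = (-0.147487, -0.029261))
  m=-1: (0.112581, 0.061256) × (0.010277, -0.003726) = (0.001385, 0.000210)  (running Σ = (-0.146102, -0.029051))
  m=0: (0.312006, -0.000000) × (-0.421705, 0.000000) = (-0.131574, 0.000000)  (running Σ = (-0.277677, -0.029051))
  m=1: (-0.112581, 0.061256) × (-0.010277, -0.003726) = (0.001385, -0.000210)  (running Σ = (-0.276291, -0.029261))
  m=2: (-0.163634, 0.252958) × (0.335711, 0.280250) = (-0.125825, 0.039062)  (running Σ = (-0.402116, 0.009801))
  m=3: (0.017168, -0.225834) × (-0.214629, -0.368509) = (-0.086906, 0.042144)  (running Σ = (-0.489023, 0.051945))
  m=4: (-0.089023, -0.198051) × (0.039791, 0.219172) = (0.039865, -0.027392)  (running Σ = (-0.449158, 0.024553))
  m=5: (0.344680, 0.262058) × (0.012183, -0.071746) = (0.023001, -0.021537)  (running Σ = (-0.426157, 0.003016))
  m=6: (-0.271553, -0.041527) × (-0.006900, 0.012163) = (0.002379, -0.003016)  (running Σ = (-0.423779, -0.000000))
Accumulated sum (-0.423779, -0.000000); after 4π/(2l+1) scaling, (-0.409643, -0.000000) ⇒ P_6 = -0.409643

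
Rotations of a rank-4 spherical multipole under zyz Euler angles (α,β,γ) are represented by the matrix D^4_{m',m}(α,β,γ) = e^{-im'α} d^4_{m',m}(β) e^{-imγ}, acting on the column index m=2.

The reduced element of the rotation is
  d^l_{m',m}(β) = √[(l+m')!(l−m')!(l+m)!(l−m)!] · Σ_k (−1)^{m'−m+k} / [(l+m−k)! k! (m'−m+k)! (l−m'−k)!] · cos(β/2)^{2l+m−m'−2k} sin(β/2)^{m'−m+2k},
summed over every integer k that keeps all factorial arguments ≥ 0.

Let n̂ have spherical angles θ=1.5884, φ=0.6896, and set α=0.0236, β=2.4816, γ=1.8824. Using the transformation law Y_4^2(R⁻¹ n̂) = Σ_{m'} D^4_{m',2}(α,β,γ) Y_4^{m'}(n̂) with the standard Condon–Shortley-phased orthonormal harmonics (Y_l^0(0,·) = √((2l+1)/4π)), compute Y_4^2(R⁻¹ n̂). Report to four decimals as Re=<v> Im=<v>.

Need the full column D^4_{m',2} for m'=−4..4 at α=0.0236, β=2.4816, γ=1.8824.
cos(β/2)=0.324040, sin(β/2)=0.946044
d^4_{-4,2}: single k=6 term ⇒ +0.398329;  D = -0.343921+0.200958i
d^4_{-3,2}: k∈[5..6] ⇒ +0.289424 -0.822318 = -0.532894;  D = +0.453633-0.279630i
d^4_{-2,2}: k∈[4..6] ⇒ +0.132473 -0.903325 +0.641636 = -0.129215;  D = +0.108366-0.070381i
d^4_{-1,2}: k∈[3..5] ⇒ +0.042780 -0.546960 +0.932421 = +0.428240;  D = -0.353537+0.241664i
d^4_{0,2}: k∈[2..4] ⇒ +0.009830 -0.223422 +0.714141 = +0.500548;  D = -0.406451+0.292141i
d^4_{1,2}: k∈[1..3] ⇒ +0.001506 -0.064170 +0.364640 = +0.301976;  D = -0.240981+0.181984i
d^4_{2,2}: k∈[0..2] ⇒ +0.000122 -0.012433 +0.132473 = +0.120161;  D = -0.094155+0.074657i
d^4_{3,2}: k∈[0..1] ⇒ -0.001328 +0.033955 = +0.032628;  D = -0.025080+0.020869i
d^4_{4,2}: single k=0 term ⇒ +0.005483;  D = -0.004131+0.003605i
Y_4^{m'}(θ=1.5884,φ=0.6896) and Σ D·Y over m':
  (-0.3439+0.2010i)·(-0.4102-0.1654i)  (+0.4536-0.2796i)·(+0.0105+0.0193i)  (+0.1084-0.0704i)·(-0.0635+0.3276i)  (-0.3535+0.2417i)·(+0.0193-0.0159i)  (-0.4065+0.2921i)·(+0.3164+0.0000i)  (-0.2410+0.1820i)·(-0.0193-0.0159i)  (-0.0942+0.0747i)·(-0.0635-0.3276i)  (-0.0251+0.0209i)·(-0.0105+0.0193i)  (-0.0041+0.0036i)·(-0.4102+0.1654i)
Y_4^2(R⁻¹ n̂) = +0.108020+0.146495i

Re=0.1080 Im=0.1465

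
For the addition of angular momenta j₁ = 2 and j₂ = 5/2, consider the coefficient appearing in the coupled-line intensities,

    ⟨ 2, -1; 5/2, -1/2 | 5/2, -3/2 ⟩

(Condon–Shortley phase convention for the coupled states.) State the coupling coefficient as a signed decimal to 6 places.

-0.414039

√[6·2!2!3!/8! · 1!3!2!3!1!4!] = √(216/35)
  +(−1)^1/∏(1,1,2,1,0,2)! = -1/4  (running -1/4)
  +(−1)^2/∏(2,0,1,0,1,3)! = 1/12  (running -1/6)
⟨..|..⟩ = √(216/35)·(-1/6) = -0.414039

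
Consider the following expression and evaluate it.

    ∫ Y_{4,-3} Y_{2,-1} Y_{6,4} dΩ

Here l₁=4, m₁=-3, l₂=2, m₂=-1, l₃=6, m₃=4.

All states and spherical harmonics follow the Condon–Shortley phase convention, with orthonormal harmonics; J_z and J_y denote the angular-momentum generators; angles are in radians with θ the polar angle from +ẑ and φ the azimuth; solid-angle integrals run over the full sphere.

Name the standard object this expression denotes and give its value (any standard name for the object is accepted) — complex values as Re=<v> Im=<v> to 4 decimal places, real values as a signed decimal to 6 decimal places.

This is a Gaunt coefficient — the integral of a triple product of spherical harmonics over the sphere.
Rules hold: Σm=0, L=12 even, 2≤6≤6.
N = 9·5·13 = 585
Δ = 0!·8!·4!/13! = 1/6435
Racah Σ t=0..0: t=0:+1/2304 = 1/2304
⇒ 3j(4 2 6; 0 0 0)² = 5/143, sgn +1
Racah Σ t=0..0: t=0:+1/30240 = 1/30240
⇒ 3j(4 2 6; -3 -1 4)² = 16/429, sgn +1
4πI² = N·(3j₀)²·(3jₘ)² = 1200/1573
I = +1·√(0.762873/4π) = 0.24638901

Gaunt coefficient, +0.246389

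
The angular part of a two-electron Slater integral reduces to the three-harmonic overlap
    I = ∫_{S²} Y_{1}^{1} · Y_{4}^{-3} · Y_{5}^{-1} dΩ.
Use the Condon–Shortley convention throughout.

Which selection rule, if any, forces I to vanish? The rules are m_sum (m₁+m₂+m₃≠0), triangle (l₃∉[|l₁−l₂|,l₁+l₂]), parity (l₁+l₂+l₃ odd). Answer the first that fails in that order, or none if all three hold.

m_sum

azimuthal sum: 1 − 3 − 1 = -3  ✗
3 ≤ 5 ≤ 5 (triangle on l)
L = 1 + 4 + 5 = 10 (even)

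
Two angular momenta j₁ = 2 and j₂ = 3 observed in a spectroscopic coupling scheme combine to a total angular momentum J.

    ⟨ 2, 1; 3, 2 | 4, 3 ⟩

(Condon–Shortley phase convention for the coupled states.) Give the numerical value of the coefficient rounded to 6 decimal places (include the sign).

j₁+j₂−J=1  J+j₁−j₂=3  J−j₁+j₂=5  j₁+j₂+J+1=10
(j₁±m₁, j₂±m₂, J±M) = (3,1,5,1,7,1)
P² = 6480
sum k=0..1:
  [0] +1/240 = 1/240
  [1] −1/144 = -1/144
S = -1/360
C² = P²·S² = 1/20 ; C = -0.223607

-0.223607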